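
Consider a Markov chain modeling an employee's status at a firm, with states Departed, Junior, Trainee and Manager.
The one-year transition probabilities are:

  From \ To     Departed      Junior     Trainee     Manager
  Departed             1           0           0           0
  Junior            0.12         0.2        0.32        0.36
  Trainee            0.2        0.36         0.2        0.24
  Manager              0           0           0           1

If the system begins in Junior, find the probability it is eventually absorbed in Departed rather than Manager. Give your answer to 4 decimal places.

0.3049

Let h(s) be the probability of absorption at Departed starting from transient state s. Then h(Departed) = 1 and h(Manager) = 0. By first-step analysis:
h(Junior) = 0.12·1 + 0.2·h(Junior) + 0.32·h(Trainee) + 0.36·0
h(Trainee) = 0.2·1 + 0.36·h(Junior) + 0.2·h(Trainee) + 0.24·0
Solving: h(Junior) = 0.3049, h(Trainee) = 0.3872.
Starting from Junior, the probability is 0.3049.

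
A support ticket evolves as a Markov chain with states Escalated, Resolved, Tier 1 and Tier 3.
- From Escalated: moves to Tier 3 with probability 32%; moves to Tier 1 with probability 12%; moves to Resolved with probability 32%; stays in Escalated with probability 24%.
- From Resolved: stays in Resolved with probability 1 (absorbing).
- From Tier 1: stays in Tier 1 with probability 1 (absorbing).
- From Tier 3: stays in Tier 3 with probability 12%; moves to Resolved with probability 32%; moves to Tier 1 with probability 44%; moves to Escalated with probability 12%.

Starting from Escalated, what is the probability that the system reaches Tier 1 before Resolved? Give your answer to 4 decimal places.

Let h(s) be the probability of absorption at Tier 1 starting from transient state s. Then h(Tier 1) = 1 and h(Resolved) = 0. By first-step analysis:
h(Escalated) = 0.24·h(Escalated) + 0.32·0 + 0.12·1 + 0.32·h(Tier 3)
h(Tier 3) = 0.12·h(Escalated) + 0.32·0 + 0.44·1 + 0.12·h(Tier 3)
Solving: h(Escalated) = 0.3909, h(Tier 3) = 0.5533.
Starting from Escalated, the probability is 0.3909.

0.3909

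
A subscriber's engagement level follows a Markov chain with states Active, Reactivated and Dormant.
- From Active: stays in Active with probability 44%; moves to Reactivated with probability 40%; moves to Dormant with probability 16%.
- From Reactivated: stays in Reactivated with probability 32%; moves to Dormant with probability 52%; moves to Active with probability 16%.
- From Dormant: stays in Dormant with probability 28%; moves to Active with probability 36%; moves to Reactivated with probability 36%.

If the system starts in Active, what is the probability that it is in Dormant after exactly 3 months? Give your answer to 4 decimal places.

Propagate the distribution vector 3 months from Active.
After 0 months: (1.0000, 0.0000, 0.0000)
After 1 month: (0.4400, 0.4000, 0.1600)
After 2 months: (0.3152, 0.3616, 0.3232)
After 3 months: (0.3129, 0.3581, 0.3290)
P(in Dormant after 3 months) = 0.3290

0.3290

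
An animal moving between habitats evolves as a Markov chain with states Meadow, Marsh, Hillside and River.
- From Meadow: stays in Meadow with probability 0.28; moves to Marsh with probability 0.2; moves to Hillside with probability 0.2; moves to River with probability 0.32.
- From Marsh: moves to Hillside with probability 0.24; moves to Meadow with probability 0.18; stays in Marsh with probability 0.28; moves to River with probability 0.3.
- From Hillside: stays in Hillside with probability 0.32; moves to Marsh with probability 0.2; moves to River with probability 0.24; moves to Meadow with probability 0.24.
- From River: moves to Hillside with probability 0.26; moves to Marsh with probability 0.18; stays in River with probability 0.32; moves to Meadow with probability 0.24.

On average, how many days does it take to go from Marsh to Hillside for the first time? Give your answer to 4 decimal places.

Let t(s) be the expected number of days to first reach Hillside from state s, with t(Hillside) = 0. Conditioning on the first day:
t(Meadow) = 1 + 0.28·t(Meadow) + 0.2·t(Marsh) + 0.32·t(River)
t(Marsh) = 1 + 0.18·t(Meadow) + 0.28·t(Marsh) + 0.3·t(River)
t(River) = 1 + 0.24·t(Meadow) + 0.18·t(Marsh) + 0.32·t(River)
Solving: t(Meadow) = 4.3981, t(Marsh) = 4.2126, t(River) = 4.1380.
Expected days from Marsh to Hillside: 4.2126.

4.2126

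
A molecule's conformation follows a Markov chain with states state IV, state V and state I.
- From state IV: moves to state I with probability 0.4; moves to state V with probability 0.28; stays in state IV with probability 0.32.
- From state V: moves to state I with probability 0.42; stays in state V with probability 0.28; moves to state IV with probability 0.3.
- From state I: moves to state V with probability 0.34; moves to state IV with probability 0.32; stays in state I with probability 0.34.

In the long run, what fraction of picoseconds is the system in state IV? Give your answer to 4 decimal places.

0.3139

Let the stationary distribution be π with π = πP and π_1 + π_2 + π_3 = 1.
π_1 = 0.32·π_1 + 0.3·π_2 + 0.32·π_3
π_2 = 0.28·π_1 + 0.28·π_2 + 0.34·π_3
Solving with the normalization constraint gives π = (0.3139, 0.3030, 0.3831).
So the stationary probability of state IV is 0.3139.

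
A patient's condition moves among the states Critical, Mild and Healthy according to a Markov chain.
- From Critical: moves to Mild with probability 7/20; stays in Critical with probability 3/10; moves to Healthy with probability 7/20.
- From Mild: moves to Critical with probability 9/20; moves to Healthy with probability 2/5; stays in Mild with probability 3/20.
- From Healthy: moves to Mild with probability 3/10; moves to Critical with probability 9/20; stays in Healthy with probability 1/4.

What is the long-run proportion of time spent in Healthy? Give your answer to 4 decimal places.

Let the stationary distribution be π with π = πP and π_1 + π_2 + π_3 = 1.
π_1 = 0.3·π_1 + 0.45·π_2 + 0.45·π_3
π_2 = 0.35·π_1 + 0.15·π_2 + 0.3·π_3
Solving with the normalization constraint gives π = (0.3913, 0.2779, 0.3308).
So the stationary probability of Healthy is 0.3308.

0.3308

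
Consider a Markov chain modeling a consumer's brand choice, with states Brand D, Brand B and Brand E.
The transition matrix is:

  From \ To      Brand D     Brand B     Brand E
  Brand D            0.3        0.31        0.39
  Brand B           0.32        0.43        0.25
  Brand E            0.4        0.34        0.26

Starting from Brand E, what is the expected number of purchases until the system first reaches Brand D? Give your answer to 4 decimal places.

2.7019

Let t(s) be the expected number of purchases to first reach Brand D from state s, with t(Brand D) = 0. Conditioning on the first purchase:
t(Brand B) = 1 + 0.43·t(Brand B) + 0.25·t(Brand E)
t(Brand E) = 1 + 0.34·t(Brand B) + 0.26·t(Brand E)
Solving: t(Brand B) = 2.9394, t(Brand E) = 2.7019.
Expected purchases from Brand E to Brand D: 2.7019.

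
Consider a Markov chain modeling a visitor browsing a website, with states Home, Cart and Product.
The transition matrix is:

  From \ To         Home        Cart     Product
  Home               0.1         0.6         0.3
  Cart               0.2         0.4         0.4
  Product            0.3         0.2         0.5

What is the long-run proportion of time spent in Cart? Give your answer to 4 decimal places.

0.3600

Let the stationary distribution be π with π = πP and π_1 + π_2 + π_3 = 1.
π_1 = 0.1·π_1 + 0.2·π_2 + 0.3·π_3
π_2 = 0.6·π_1 + 0.4·π_2 + 0.2·π_3
Solving with the normalization constraint gives π = (0.2200, 0.3600, 0.4200).
So the stationary probability of Cart is 0.3600.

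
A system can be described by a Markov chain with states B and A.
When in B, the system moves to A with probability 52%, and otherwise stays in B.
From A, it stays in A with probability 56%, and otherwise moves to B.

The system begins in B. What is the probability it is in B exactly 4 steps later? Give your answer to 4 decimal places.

Propagate the distribution vector 4 steps from B.
After 0 steps: (1.0000, 0.0000)
After 1 step: (0.4800, 0.5200)
After 2 steps: (0.4592, 0.5408)
After 3 steps: (0.4584, 0.5416)
After 4 steps: (0.4583, 0.5417)
P(in B after 4 steps) = 0.4583

0.4583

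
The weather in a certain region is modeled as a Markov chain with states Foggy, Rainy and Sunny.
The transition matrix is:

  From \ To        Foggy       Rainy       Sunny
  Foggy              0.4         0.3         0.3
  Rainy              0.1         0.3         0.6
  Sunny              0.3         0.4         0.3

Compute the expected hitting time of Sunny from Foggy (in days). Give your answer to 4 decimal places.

2.5641

Let t(s) be the expected number of days to first reach Sunny from state s, with t(Sunny) = 0. Conditioning on the first day:
t(Foggy) = 1 + 0.4·t(Foggy) + 0.3·t(Rainy)
t(Rainy) = 1 + 0.1·t(Foggy) + 0.3·t(Rainy)
Solving: t(Foggy) = 2.5641, t(Rainy) = 1.7949.
Expected days from Foggy to Sunny: 2.5641.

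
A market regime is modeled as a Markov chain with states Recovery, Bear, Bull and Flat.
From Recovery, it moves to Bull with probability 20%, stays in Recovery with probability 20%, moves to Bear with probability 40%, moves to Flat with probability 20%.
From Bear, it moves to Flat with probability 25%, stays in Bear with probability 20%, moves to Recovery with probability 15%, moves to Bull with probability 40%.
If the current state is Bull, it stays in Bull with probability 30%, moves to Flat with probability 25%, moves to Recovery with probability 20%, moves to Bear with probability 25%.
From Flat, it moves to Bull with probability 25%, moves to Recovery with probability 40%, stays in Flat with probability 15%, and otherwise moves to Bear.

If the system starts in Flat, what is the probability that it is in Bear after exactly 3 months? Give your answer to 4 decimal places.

0.2576

Propagate the distribution vector 3 months from Flat.
After 0 months: (0.0000, 0.0000, 0.0000, 1.0000)
After 1 month: (0.4000, 0.2000, 0.2500, 0.1500)
After 2 months: (0.2200, 0.2925, 0.2725, 0.2150)
After 3 months: (0.2284, 0.2576, 0.2965, 0.2175)
P(in Bear after 3 months) = 0.2576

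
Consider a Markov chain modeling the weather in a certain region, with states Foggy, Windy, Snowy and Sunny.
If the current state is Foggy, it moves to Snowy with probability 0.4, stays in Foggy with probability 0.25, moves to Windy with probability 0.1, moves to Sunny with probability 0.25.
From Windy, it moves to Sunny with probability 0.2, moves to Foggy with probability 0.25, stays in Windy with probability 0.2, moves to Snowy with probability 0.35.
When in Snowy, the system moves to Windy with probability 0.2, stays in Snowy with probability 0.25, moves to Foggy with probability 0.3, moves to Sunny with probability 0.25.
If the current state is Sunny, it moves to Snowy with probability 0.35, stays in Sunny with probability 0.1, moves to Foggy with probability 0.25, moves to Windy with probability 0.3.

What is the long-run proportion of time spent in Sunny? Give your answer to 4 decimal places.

0.2089

Let the stationary distribution be π with π = πP and π_1 + π_2 + π_3 + π_4 = 1.
π_1 = 0.25·π_1 + 0.25·π_2 + 0.3·π_3 + 0.25·π_4
π_2 = 0.1·π_1 + 0.2·π_2 + 0.2·π_3 + 0.3·π_4
π_3 = 0.4·π_1 + 0.35·π_2 + 0.25·π_3 + 0.35·π_4
Solving with the normalization constraint gives π = (0.2665, 0.1942, 0.3303, 0.2089).
So the stationary probability of Sunny is 0.2089.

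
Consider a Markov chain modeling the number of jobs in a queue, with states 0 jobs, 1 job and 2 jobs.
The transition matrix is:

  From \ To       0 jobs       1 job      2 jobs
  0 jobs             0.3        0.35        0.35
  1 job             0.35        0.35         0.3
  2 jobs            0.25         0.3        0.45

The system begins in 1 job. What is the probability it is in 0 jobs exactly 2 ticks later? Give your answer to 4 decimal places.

0.3025

Sum over the intermediate state after 1 tick:
P = P(1 job→0 jobs)·P(0 jobs→0 jobs) + P(1 job→1 job)·P(1 job→0 jobs) + P(1 job→2 jobs)·P(2 jobs→0 jobs)
  = 0.35×0.3 + 0.35×0.35 + 0.3×0.25
  = 0.1050 + 0.1225 + 0.0750 = 0.3025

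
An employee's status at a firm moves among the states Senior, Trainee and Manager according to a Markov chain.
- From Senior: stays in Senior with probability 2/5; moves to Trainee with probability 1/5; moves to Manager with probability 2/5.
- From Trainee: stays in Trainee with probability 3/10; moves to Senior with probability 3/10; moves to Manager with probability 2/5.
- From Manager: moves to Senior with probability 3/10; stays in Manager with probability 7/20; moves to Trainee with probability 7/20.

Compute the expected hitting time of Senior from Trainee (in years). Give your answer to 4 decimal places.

Let t(s) be the expected number of years to first reach Senior from state s, with t(Senior) = 0. Conditioning on the first year:
t(Trainee) = 1 + 0.3·t(Trainee) + 0.4·t(Manager)
t(Manager) = 1 + 0.35·t(Trainee) + 0.35·t(Manager)
Solving: t(Trainee) = 3.3333, t(Manager) = 3.3333.
Expected years from Trainee to Senior: 3.3333.

3.3333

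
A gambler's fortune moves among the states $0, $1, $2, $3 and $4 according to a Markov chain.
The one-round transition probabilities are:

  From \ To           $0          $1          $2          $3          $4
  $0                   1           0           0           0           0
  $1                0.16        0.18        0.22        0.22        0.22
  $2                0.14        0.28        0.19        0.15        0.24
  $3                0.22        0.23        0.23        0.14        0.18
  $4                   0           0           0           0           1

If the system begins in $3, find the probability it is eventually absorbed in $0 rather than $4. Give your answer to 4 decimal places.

Let h(s) be the probability of absorption at $0 starting from transient state s. Then h($0) = 1 and h($4) = 0. By first-step analysis:
h($1) = 0.16·1 + 0.18·h($1) + 0.22·h($2) + 0.22·h($3) + 0.22·0
h($2) = 0.14·1 + 0.28·h($1) + 0.19·h($2) + 0.15·h($3) + 0.24·0
h($3) = 0.22·1 + 0.23·h($1) + 0.23·h($2) + 0.14·h($3) + 0.18·0
Solving: h($1) = 0.4353, h($2) = 0.4127, h($3) = 0.4826.
Starting from $3, the probability is 0.4826.

0.4826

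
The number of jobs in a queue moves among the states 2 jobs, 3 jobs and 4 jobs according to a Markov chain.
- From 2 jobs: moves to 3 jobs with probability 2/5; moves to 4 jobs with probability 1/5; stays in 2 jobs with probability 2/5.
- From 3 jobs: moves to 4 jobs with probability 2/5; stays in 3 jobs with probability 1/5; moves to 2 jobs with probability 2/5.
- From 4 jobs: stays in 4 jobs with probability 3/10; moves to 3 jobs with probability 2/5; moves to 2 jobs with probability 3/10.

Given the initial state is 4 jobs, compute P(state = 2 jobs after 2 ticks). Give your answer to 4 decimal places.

0.3700

Sum over the intermediate state after 1 tick:
P = P(4 jobs→2 jobs)·P(2 jobs→2 jobs) + P(4 jobs→3 jobs)·P(3 jobs→2 jobs) + P(4 jobs→4 jobs)·P(4 jobs→2 jobs)
  = 0.3×0.4 + 0.4×0.4 + 0.3×0.3
  = 0.1200 + 0.1600 + 0.0900 = 0.3700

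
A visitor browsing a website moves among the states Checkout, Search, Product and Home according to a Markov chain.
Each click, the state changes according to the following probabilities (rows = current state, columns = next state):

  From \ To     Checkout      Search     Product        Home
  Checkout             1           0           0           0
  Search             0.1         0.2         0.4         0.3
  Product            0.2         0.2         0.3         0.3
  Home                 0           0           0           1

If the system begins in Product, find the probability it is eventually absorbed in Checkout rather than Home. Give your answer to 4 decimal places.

Let h(s) be the probability of absorption at Checkout starting from transient state s. Then h(Checkout) = 1 and h(Home) = 0. By first-step analysis:
h(Search) = 0.1·1 + 0.2·h(Search) + 0.4·h(Product) + 0.3·0
h(Product) = 0.2·1 + 0.2·h(Search) + 0.3·h(Product) + 0.3·0
Solving: h(Search) = 0.3125, h(Product) = 0.3750.
Starting from Product, the probability is 0.3750.

0.3750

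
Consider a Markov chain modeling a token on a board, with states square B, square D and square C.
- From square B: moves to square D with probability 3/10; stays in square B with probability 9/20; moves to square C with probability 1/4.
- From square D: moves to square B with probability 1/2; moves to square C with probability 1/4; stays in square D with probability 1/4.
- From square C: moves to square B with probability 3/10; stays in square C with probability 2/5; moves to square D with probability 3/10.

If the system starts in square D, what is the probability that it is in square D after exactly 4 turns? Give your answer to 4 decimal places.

0.2857

Propagate the distribution vector 4 turns from square D.
After 0 turns: (0.0000, 1.0000, 0.0000)
After 1 turn: (0.5000, 0.2500, 0.2500)
After 2 turns: (0.4250, 0.2875, 0.2875)
After 3 turns: (0.4213, 0.2856, 0.2931)
After 4 turns: (0.4203, 0.2857, 0.2940)
P(in square D after 4 turns) = 0.2857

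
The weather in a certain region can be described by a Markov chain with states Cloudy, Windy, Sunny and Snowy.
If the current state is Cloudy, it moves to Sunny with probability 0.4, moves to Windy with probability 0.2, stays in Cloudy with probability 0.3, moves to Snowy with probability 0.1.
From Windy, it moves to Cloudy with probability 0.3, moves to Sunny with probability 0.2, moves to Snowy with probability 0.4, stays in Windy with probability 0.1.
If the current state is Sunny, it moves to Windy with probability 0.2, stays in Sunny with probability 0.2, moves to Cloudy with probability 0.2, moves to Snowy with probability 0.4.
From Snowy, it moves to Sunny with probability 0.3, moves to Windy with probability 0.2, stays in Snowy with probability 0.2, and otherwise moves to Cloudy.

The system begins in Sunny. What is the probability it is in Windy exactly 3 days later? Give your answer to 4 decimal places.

Propagate the distribution vector 3 days from Sunny.
After 0 days: (0.0000, 0.0000, 1.0000, 0.0000)
After 1 day: (0.2000, 0.2000, 0.2000, 0.4000)
After 2 days: (0.2800, 0.1800, 0.2800, 0.2600)
After 3 days: (0.2720, 0.1820, 0.2820, 0.2640)
P(in Windy after 3 days) = 0.1820

0.1820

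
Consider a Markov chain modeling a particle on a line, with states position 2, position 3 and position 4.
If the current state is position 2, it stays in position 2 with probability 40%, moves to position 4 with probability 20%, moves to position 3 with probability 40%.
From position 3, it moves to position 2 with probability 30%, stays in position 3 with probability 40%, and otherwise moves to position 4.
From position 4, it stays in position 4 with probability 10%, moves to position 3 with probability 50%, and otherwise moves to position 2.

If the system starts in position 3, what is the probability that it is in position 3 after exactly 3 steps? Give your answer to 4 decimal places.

Propagate the distribution vector 3 steps from position 3.
After 0 steps: (0.0000, 1.0000, 0.0000)
After 1 step: (0.3000, 0.4000, 0.3000)
After 2 steps: (0.3600, 0.4300, 0.2100)
After 3 steps: (0.3570, 0.4210, 0.2220)
P(in position 3 after 3 steps) = 0.4210

0.4210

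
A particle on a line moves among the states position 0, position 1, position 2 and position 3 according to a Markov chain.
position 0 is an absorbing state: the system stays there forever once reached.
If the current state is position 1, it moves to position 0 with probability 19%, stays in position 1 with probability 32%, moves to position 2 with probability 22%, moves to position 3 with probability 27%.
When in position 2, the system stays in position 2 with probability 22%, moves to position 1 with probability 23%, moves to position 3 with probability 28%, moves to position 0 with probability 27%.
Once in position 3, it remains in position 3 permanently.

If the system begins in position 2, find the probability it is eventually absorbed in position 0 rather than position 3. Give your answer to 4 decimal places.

Let h(s) be the probability of absorption at position 0 starting from transient state s. Then h(position 0) = 1 and h(position 3) = 0. By first-step analysis:
h(position 1) = 0.19·1 + 0.32·h(position 1) + 0.22·h(position 2) + 0.27·0
h(position 2) = 0.27·1 + 0.23·h(position 1) + 0.22·h(position 2) + 0.28·0
Solving: h(position 1) = 0.4327, h(position 2) = 0.4737.
Starting from position 2, the probability is 0.4737.

0.4737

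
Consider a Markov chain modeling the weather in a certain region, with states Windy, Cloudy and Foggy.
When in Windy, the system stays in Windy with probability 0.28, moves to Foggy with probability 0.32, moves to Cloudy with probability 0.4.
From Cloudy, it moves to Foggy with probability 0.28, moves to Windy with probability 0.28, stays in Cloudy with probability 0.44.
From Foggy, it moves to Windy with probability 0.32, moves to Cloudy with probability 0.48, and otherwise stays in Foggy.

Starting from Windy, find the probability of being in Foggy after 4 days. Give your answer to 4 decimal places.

Propagate the distribution vector 4 days from Windy.
After 0 days: (1.0000, 0.0000, 0.0000)
After 1 day: (0.2800, 0.4000, 0.3200)
After 2 days: (0.2928, 0.4416, 0.2656)
After 3 days: (0.2906, 0.4389, 0.2705)
After 4 days: (0.2908, 0.4392, 0.2700)
P(in Foggy after 4 days) = 0.2700

0.2700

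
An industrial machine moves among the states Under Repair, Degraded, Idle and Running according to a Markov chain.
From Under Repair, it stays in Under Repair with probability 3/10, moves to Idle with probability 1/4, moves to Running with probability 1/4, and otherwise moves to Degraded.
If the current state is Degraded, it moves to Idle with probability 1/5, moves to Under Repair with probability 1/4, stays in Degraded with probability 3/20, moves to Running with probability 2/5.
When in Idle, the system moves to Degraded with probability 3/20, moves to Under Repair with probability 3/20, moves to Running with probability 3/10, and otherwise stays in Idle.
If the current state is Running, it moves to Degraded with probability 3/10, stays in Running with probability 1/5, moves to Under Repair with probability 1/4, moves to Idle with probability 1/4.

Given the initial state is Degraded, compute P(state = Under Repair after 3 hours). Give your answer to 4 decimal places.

0.2349

Propagate the distribution vector 3 hours from Degraded.
After 0 hours: (0.0000, 1.0000, 0.0000, 0.0000)
After 1 hour: (0.2500, 0.1500, 0.2000, 0.4000)
After 2 hours: (0.2425, 0.2225, 0.2725, 0.2625)
After 3 hours: (0.2349, 0.2015, 0.2798, 0.2839)
P(in Under Repair after 3 hours) = 0.2349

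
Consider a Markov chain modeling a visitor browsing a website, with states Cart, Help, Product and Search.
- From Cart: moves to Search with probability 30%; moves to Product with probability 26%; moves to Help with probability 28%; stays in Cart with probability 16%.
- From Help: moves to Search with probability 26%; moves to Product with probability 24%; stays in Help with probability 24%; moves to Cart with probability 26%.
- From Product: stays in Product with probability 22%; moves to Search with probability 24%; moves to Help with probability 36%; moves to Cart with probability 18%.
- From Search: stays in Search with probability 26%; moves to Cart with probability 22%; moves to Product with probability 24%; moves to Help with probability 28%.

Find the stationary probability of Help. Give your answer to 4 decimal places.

Let the stationary distribution be π with π = πP and π_1 + π_2 + π_3 + π_4 = 1.
π_1 = 0.16·π_1 + 0.26·π_2 + 0.18·π_3 + 0.22·π_4
π_2 = 0.28·π_1 + 0.24·π_2 + 0.36·π_3 + 0.28·π_4
π_3 = 0.26·π_1 + 0.24·π_2 + 0.22·π_3 + 0.24·π_4
Solving with the normalization constraint gives π = (0.2094, 0.2876, 0.2394, 0.2636).
So the stationary probability of Help is 0.2876.

0.2876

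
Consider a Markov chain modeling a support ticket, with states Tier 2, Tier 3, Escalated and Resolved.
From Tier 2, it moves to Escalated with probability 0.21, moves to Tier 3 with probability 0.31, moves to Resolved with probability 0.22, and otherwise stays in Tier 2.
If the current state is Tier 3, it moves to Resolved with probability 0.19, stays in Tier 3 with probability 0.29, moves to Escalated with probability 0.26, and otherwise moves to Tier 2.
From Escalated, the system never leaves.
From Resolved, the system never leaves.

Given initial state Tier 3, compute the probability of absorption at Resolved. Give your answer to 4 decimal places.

0.4447

Let h(s) be the probability of absorption at Resolved starting from transient state s. Then h(Resolved) = 1 and h(Escalated) = 0. By first-step analysis:
h(Tier 2) = 0.26·h(Tier 2) + 0.31·h(Tier 3) + 0.21·0 + 0.22·1
h(Tier 3) = 0.26·h(Tier 2) + 0.29·h(Tier 3) + 0.26·0 + 0.19·1
Solving: h(Tier 2) = 0.4836, h(Tier 3) = 0.4447.
Starting from Tier 3, the probability is 0.4447.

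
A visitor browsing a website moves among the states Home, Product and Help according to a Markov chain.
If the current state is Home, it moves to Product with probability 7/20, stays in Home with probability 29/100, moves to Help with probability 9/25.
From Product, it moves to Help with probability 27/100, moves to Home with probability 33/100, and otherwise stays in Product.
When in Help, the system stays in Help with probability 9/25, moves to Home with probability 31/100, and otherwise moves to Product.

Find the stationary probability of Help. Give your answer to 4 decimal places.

0.3275

Let the stationary distribution be π with π = πP and π_1 + π_2 + π_3 = 1.
π_1 = 0.29·π_1 + 0.33·π_2 + 0.31·π_3
π_2 = 0.35·π_1 + 0.4·π_2 + 0.33·π_3
Solving with the normalization constraint gives π = (0.3110, 0.3615, 0.3275).
So the stationary probability of Help is 0.3275.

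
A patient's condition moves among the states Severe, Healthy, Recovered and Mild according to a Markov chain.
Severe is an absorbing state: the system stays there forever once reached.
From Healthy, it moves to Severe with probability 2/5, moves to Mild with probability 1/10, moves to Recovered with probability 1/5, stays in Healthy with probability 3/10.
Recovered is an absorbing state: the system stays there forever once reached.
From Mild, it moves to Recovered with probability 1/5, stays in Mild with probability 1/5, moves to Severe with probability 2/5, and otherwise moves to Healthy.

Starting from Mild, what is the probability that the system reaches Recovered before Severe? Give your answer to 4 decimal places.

Let h(s) be the probability of absorption at Recovered starting from transient state s. Then h(Recovered) = 1 and h(Severe) = 0. By first-step analysis:
h(Healthy) = 0.4·0 + 0.3·h(Healthy) + 0.2·1 + 0.1·h(Mild)
h(Mild) = 0.4·0 + 0.2·h(Healthy) + 0.2·1 + 0.2·h(Mild)
Solving: h(Healthy) = 0.3333, h(Mild) = 0.3333.
Starting from Mild, the probability is 0.3333.

0.3333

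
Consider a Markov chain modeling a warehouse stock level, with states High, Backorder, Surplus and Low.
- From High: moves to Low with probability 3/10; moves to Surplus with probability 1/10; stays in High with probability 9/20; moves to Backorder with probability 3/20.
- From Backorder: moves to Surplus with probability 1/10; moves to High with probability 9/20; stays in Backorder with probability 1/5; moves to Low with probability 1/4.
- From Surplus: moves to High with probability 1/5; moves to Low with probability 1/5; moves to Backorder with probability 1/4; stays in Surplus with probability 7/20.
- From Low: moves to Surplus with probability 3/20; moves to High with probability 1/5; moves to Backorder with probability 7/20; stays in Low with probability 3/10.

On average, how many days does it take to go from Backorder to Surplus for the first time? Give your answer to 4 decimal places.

8.7600

Let t(s) be the expected number of days to first reach Surplus from state s, with t(Surplus) = 0. Conditioning on the first day:
t(High) = 1 + 0.45·t(High) + 0.15·t(Backorder) + 0.3·t(Low)
t(Backorder) = 1 + 0.45·t(High) + 0.2·t(Backorder) + 0.25·t(Low)
t(Low) = 1 + 0.2·t(High) + 0.35·t(Backorder) + 0.3·t(Low)
Solving: t(High) = 8.7372, t(Backorder) = 8.7600, t(Low) = 8.3049.
Expected days from Backorder to Surplus: 8.7600.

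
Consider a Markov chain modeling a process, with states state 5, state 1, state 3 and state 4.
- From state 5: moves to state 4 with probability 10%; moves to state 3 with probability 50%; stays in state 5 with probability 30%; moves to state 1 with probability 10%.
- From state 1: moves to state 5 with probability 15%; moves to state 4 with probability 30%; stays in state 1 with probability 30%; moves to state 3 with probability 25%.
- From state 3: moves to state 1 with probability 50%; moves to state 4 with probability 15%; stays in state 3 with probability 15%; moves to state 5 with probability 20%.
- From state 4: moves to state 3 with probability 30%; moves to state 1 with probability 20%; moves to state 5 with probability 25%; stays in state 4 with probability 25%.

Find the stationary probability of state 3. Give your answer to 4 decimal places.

Let the stationary distribution be π with π = πP and π_1 + π_2 + π_3 + π_4 = 1.
π_1 = 0.3·π_1 + 0.15·π_2 + 0.2·π_3 + 0.25·π_4
π_2 = 0.1·π_1 + 0.3·π_2 + 0.5·π_3 + 0.2·π_4
π_3 = 0.5·π_1 + 0.25·π_2 + 0.15·π_3 + 0.3·π_4
Solving with the normalization constraint gives π = (0.2172, 0.2934, 0.2859, 0.2035).
So the stationary probability of state 3 is 0.2859.

0.2859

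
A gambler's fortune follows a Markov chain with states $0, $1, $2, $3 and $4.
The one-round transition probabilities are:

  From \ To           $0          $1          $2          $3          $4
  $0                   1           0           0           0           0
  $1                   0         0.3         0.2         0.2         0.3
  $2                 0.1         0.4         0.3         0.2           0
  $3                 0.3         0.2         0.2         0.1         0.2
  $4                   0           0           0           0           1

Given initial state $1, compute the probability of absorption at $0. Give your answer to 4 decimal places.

0.2630

Let h(s) be the probability of absorption at $0 starting from transient state s. Then h($0) = 1 and h($4) = 0. By first-step analysis:
h($1) = 0.3·h($1) + 0.2·h($2) + 0.2·h($3) + 0.3·0
h($2) = 0.1·1 + 0.4·h($1) + 0.3·h($2) + 0.2·h($3)
h($3) = 0.3·1 + 0.2·h($1) + 0.2·h($2) + 0.1·h($3) + 0.2·0
Solving: h($1) = 0.2630, h($2) = 0.4325, h($3) = 0.4879.
Starting from $1, the probability is 0.2630.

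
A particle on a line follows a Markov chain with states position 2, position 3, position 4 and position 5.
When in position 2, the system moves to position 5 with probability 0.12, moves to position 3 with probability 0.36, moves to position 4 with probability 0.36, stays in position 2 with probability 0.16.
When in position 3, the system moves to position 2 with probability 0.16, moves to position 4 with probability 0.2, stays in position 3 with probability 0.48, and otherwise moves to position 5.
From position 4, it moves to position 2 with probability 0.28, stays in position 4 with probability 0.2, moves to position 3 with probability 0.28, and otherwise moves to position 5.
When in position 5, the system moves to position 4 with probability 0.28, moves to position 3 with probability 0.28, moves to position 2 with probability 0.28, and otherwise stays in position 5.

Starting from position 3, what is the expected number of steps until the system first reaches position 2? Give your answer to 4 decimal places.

4.8319

Let t(s) be the expected number of steps to first reach position 2 from state s, with t(position 2) = 0. Conditioning on the first step:
t(position 3) = 1 + 0.48·t(position 3) + 0.2·t(position 4) + 0.16·t(position 5)
t(position 4) = 1 + 0.28·t(position 3) + 0.2·t(position 4) + 0.24·t(position 5)
t(position 5) = 1 + 0.28·t(position 3) + 0.28·t(position 4) + 0.16·t(position 5)
Solving: t(position 3) = 4.8319, t(position 4) = 4.2017, t(position 5) = 4.2017.
Expected steps from position 3 to position 2: 4.8319.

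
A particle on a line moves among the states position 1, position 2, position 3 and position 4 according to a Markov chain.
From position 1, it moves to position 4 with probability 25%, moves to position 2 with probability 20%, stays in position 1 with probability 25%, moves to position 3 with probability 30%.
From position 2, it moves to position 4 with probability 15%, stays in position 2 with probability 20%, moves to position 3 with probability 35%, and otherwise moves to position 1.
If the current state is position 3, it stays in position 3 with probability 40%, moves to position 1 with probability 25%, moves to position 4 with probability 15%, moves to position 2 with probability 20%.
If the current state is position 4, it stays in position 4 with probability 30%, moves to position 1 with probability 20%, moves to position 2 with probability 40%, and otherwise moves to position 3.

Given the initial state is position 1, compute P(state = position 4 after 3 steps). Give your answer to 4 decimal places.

Propagate the distribution vector 3 steps from position 1.
After 0 steps: (1.0000, 0.0000, 0.0000, 0.0000)
After 1 step: (0.2500, 0.2000, 0.3000, 0.2500)
After 2 steps: (0.2475, 0.2500, 0.2900, 0.2125)
After 3 steps: (0.2519, 0.2425, 0.2990, 0.2066)
P(in position 4 after 3 steps) = 0.2066

0.2066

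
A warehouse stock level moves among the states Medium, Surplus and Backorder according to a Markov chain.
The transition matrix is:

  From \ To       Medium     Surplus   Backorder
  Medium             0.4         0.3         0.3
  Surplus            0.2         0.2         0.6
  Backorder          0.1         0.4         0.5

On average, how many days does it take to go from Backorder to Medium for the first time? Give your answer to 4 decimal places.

Let t(s) be the expected number of days to first reach Medium from state s, with t(Medium) = 0. Conditioning on the first day:
t(Surplus) = 1 + 0.2·t(Surplus) + 0.6·t(Backorder)
t(Backorder) = 1 + 0.4·t(Surplus) + 0.5·t(Backorder)
Solving: t(Surplus) = 6.8750, t(Backorder) = 7.5000.
Expected days from Backorder to Medium: 7.5000.

7.5000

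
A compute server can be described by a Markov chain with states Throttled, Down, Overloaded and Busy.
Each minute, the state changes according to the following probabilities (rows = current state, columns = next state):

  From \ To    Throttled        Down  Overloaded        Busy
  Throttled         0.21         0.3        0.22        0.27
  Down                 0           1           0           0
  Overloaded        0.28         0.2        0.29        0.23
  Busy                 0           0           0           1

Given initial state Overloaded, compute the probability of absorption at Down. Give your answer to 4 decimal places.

0.4847

Let h(s) be the probability of absorption at Down starting from transient state s. Then h(Down) = 1 and h(Busy) = 0. By first-step analysis:
h(Throttled) = 0.21·h(Throttled) + 0.3·1 + 0.22·h(Overloaded) + 0.27·0
h(Overloaded) = 0.28·h(Throttled) + 0.2·1 + 0.29·h(Overloaded) + 0.23·0
Solving: h(Throttled) = 0.5147, h(Overloaded) = 0.4847.
Starting from Overloaded, the probability is 0.4847.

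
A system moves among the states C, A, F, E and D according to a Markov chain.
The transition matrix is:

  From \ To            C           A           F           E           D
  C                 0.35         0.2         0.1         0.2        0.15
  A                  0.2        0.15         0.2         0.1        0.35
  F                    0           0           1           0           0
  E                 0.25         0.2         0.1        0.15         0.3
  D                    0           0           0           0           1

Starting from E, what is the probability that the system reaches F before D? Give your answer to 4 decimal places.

Let h(s) be the probability of absorption at F starting from transient state s. Then h(F) = 1 and h(D) = 0. By first-step analysis:
h(C) = 0.35·h(C) + 0.2·h(A) + 0.1·1 + 0.2·h(E) + 0.15·0
h(A) = 0.2·h(C) + 0.15·h(A) + 0.2·1 + 0.1·h(E) + 0.35·0
h(E) = 0.25·h(C) + 0.2·h(A) + 0.1·1 + 0.15·h(E) + 0.3·0
Solving: h(C) = 0.3575, h(A) = 0.3555, h(E) = 0.3064.
Starting from E, the probability is 0.3064.

0.3064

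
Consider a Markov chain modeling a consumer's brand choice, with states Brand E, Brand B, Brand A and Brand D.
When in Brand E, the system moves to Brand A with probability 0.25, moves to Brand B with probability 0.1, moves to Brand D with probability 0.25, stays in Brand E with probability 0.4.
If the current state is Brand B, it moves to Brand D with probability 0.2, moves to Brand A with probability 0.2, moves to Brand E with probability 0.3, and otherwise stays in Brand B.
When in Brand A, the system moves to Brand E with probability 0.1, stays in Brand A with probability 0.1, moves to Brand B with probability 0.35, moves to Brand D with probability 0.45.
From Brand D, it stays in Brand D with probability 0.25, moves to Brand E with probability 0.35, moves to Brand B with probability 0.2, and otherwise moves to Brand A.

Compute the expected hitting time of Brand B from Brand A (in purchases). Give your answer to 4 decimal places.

Let t(s) be the expected number of purchases to first reach Brand B from state s, with t(Brand B) = 0. Conditioning on the first purchase:
t(Brand E) = 1 + 0.4·t(Brand E) + 0.25·t(Brand A) + 0.25·t(Brand D)
t(Brand A) = 1 + 0.1·t(Brand E) + 0.1·t(Brand A) + 0.45·t(Brand D)
t(Brand D) = 1 + 0.35·t(Brand E) + 0.2·t(Brand A) + 0.25·t(Brand D)
Solving: t(Brand E) = 5.5469, t(Brand A) = 4.2558, t(Brand D) = 5.0568.
Expected purchases from Brand A to Brand B: 4.2558.

4.2558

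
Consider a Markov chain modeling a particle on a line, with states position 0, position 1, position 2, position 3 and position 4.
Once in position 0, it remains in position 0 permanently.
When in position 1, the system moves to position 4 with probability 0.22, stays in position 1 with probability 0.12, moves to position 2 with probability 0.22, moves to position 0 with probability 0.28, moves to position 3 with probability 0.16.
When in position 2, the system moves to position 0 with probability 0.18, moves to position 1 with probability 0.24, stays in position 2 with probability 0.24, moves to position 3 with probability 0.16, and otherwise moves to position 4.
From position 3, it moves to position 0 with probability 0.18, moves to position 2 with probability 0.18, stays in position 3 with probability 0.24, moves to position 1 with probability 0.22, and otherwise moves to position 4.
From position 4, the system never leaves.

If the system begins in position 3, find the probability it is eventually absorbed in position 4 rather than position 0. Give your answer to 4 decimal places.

0.4843

Let h(s) be the probability of absorption at position 4 starting from transient state s. Then h(position 4) = 1 and h(position 0) = 0. By first-step analysis:
h(position 1) = 0.28·0 + 0.12·h(position 1) + 0.22·h(position 2) + 0.16·h(position 3) + 0.22·1
h(position 2) = 0.18·0 + 0.24·h(position 1) + 0.24·h(position 2) + 0.16·h(position 3) + 0.18·1
h(position 3) = 0.18·0 + 0.22·h(position 1) + 0.18·h(position 2) + 0.24·h(position 3) + 0.18·1
Solving: h(position 1) = 0.4590, h(position 2) = 0.4837, h(position 3) = 0.4843.
Starting from position 3, the probability is 0.4843.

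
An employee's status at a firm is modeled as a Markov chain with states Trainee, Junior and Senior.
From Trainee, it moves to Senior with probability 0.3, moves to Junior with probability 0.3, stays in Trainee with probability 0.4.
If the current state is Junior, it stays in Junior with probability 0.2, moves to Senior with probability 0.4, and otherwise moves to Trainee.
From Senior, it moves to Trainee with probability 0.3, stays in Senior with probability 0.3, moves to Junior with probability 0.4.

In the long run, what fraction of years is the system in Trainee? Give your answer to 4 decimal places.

Let the stationary distribution be π with π = πP and π_1 + π_2 + π_3 = 1.
π_1 = 0.4·π_1 + 0.4·π_2 + 0.3·π_3
π_2 = 0.3·π_1 + 0.2·π_2 + 0.4·π_3
Solving with the normalization constraint gives π = (0.3670, 0.3028, 0.3303).
So the stationary probability of Trainee is 0.3670.

0.3670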